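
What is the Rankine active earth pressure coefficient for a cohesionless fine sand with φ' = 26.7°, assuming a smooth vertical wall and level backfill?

K_a = tan²(45° − φ/2) = tan²(31.65°) = 0.3800.

0.380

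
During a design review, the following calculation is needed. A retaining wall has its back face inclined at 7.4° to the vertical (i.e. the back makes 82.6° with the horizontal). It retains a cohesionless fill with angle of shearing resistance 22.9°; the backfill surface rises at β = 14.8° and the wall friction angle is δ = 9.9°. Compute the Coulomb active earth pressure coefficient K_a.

0.600

K_a = sin²(α+φ) / [sin²α · sin(α−δ) · (1 + √{sin(φ+δ)sin(φ−β) / (sin(α−δ)sin(α+β))})²].
With α = 82.6°, φ = 22.9°, δ = 9.9°, β = 14.8°: K_a = 0.5999.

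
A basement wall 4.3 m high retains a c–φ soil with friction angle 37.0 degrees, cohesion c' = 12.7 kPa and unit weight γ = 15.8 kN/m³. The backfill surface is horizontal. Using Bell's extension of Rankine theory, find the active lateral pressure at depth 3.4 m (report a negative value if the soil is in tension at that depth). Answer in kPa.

K_a = (1 − sin φ)/(1 + sin φ) = 0.2486.
σ_a = K_a γ z − 2c√K_a = 0.2486×15.8×3.4 − 2×12.7×0.4986 = 0.6899 kPa.

0.690 kPa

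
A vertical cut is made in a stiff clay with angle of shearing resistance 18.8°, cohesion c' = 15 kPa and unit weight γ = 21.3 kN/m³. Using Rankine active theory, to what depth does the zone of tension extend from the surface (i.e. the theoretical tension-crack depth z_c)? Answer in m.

1.97 m

K_a = tan²(45° − 18.8°/2) = 0.5126; √K_a = 0.7159.
The active pressure is zero where K_a γ z = 2c√K_a, so z_c = 2c/(γ√K_a) = 2×15/(21.3×0.7159) = 1.967 m.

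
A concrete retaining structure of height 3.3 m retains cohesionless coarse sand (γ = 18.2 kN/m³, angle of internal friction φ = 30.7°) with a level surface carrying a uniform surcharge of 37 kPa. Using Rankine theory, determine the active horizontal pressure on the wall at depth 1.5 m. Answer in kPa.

20.8 kPa

K_a = (1 − sin φ)/(1 + sin φ) = 0.3240.
σ_v = γz + q = 18.2 × 1.5 + 37 = 64.30 kPa.
σ_h = K_a σ_v = 0.3240 × 64.30 = 20.83 kPa.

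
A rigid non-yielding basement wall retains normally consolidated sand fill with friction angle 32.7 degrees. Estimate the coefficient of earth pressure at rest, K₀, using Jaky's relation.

0.460

K₀ = 1 − sin φ' = 1 − sin 32.7° = 0.4598.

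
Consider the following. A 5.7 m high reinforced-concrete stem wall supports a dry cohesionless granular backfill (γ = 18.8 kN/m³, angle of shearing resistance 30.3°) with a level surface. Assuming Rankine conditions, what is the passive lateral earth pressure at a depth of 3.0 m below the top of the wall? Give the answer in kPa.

K_p = (1 + sin φ)/(1 − sin φ) = 3.037.
σ_h = K_p γ z = 3.037 × 18.8 × 3.0 = 171.3 kPa.

171 kPa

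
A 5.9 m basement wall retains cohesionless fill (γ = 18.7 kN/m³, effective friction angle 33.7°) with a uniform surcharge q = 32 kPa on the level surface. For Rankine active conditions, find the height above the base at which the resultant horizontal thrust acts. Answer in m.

2.33 m

K_a = 0.2863.
Triangular part P₁ = ½K_aγH² = 93.18 at H/3 = 1.967 m; rectangular part P₂ = K_a q H = 54.05 at H/2 = 2.950 m.
ȳ = (P₁·1.967 + P₂·2.950)/(P₁+P₂) = 2.328 m.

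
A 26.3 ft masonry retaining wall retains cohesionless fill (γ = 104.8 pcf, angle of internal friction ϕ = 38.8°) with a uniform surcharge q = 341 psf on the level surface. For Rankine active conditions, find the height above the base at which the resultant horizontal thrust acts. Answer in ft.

9.64 ft

K_a = 0.2296.
Triangular part P₁ = ½K_aγH² = 8320 at H/3 = 8.767 ft; rectangular part P₂ = K_a q H = 2059 at H/2 = 13.15 ft.
ȳ = (P₁·8.767 + P₂·13.15)/(P₁+P₂) = 9.636 ft.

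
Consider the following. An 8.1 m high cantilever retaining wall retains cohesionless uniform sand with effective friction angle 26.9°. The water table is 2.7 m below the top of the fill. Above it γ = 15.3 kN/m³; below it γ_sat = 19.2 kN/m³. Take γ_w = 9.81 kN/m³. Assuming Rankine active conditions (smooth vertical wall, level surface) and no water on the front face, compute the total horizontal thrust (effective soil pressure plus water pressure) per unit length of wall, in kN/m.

300 kN/m

K_a = tan²(45° − φ/2) = 0.3770.
γ' = 19.2 − 9.81 = 9.390 kN/m³. Depth below WT = 5.4 m.
σ'_h at WT = K_a γ d_w = 15.57 kPa; at base = 15.57 + K_a γ' × 5.4 = 34.69 kPa.
P₁ (0–2.7 m) = ½×15.57×2.7 = 21.02. P₂ (2.7–8.1 m) = ½(15.57+34.69)×5.4 = 135.7.
P_w = ½ γ_w h₂² = 0.5×9.81×5.4² = 143.0. Total = 21.02+135.7+143.0 = 299.8 kN/m.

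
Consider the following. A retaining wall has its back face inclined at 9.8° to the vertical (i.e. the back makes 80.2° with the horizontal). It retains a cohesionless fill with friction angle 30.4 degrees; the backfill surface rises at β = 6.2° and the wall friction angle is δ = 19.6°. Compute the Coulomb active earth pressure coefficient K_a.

K_a = sin²(α+φ) / [sin²α · sin(α−δ) · (1 + √{sin(φ+δ)sin(φ−β) / (sin(α−δ)sin(α+β))})²].
With α = 80.2°, φ = 30.4°, δ = 19.6°, β = 6.2°: K_a = 0.4041.

0.404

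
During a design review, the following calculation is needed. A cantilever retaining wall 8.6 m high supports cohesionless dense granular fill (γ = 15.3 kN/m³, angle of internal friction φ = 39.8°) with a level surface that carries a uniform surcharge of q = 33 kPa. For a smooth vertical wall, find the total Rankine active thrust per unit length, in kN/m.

186 kN/m

K_a = tan²(45° − φ/2) = 0.2194.
Soil triangle: ½ K_a γ H² = 0.5×0.2194×15.3×8.6² = 124.2 kN/m.
Surcharge rectangle: K_a q H = 0.2194×33×8.6 = 62.27 kN/m.
Total = 124.2 + 62.27 = 186.4 kN/m.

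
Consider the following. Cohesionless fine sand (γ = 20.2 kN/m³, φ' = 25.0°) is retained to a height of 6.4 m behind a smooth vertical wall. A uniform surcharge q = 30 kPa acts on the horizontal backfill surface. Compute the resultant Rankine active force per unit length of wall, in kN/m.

246 kN/m

K_a = tan²(45° − φ/2) = 0.4059.
Soil triangle: ½ K_a γ H² = 0.5×0.4059×20.2×6.4² = 167.9 kN/m.
Surcharge rectangle: K_a q H = 0.4059×30×6.4 = 77.92 kN/m.
Total = 167.9 + 77.92 = 245.8 kN/m.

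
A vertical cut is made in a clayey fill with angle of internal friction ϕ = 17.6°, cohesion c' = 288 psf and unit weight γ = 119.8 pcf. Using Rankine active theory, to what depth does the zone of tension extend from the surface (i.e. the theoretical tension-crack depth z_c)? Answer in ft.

6.57 ft

K_a = tan²(45° − 17.6°/2) = 0.5357; √K_a = 0.7319.
The active pressure is zero where K_a γ z = 2c√K_a, so z_c = 2c/(γ√K_a) = 2×288/(119.8×0.7319) = 6.569 ft.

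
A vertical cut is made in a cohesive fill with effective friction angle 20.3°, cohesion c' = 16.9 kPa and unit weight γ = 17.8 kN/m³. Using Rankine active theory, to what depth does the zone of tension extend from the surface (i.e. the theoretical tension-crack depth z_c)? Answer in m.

K_a = tan²(45° − 20.3°/2) = 0.4849; √K_a = 0.6963.
The active pressure is zero where K_a γ z = 2c√K_a, so z_c = 2c/(γ√K_a) = 2×16.9/(17.8×0.6963) = 2.727 m.

2.73 m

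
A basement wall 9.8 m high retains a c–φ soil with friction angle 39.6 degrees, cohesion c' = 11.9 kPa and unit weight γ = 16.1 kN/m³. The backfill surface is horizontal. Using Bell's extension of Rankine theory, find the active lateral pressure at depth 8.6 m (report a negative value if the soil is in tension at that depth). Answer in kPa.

K_a = (1 − sin φ)/(1 + sin φ) = 0.2214.
σ_a = K_a γ z − 2c√K_a = 0.2214×16.1×8.6 − 2×11.9×0.4706 = 19.46 kPa.

19.5 kPa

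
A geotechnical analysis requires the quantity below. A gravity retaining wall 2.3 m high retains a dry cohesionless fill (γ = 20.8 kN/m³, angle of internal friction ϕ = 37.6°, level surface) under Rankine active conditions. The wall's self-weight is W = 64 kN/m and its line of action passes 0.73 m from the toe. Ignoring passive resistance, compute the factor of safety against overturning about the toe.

K_a = tan²(45° − 37.6°/2) = 0.2421.
P_a = ½K_aγH² = 0.5×0.2421×20.8×2.3² = 13.32 kN/m, acting at H/3 = 0.7667 m above the base.
Overturning moment M_o = P_a × H/3 = 13.32 × 0.7667 = 10.21.
Resisting moment M_r = W × 0.73 = 64 × 0.73 = 46.72.
FS_overturning = M_r/M_o = 46.72/10.21 = 4.575.

4.57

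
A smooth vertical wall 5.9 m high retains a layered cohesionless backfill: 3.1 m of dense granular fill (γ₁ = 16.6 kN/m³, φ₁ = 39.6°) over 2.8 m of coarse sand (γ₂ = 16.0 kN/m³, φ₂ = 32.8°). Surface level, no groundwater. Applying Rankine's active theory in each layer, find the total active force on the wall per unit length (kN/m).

K_a1 = tan²(45°−39.6°/2) = 0.2214; K_a2 = tan²(45°−32.8°/2) = 0.2973.
Layer 1: σ at base = K_a1 γ₁ h₁ = 11.39 kPa; P₁ = ½×11.39×3.1 = 17.66.
Layer 2: σ_v at top = γ₁h₁ = 51.46; σ_h top = K_a2×51.46 = 15.30; σ_h base = K_a2×(51.46+16.0×2.8) = 28.61.
P₂ = ½(15.30+28.61)×2.8 = 61.48. Total P_a = 17.66+61.48 = 79.14 kN/m.

79.1 kN/m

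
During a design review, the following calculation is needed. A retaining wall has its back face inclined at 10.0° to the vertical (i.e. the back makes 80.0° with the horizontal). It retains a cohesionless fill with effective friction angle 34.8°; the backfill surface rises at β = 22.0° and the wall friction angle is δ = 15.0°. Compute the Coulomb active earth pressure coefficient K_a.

K_a = sin²(α+φ) / [sin²α · sin(α−δ) · (1 + √{sin(φ+δ)sin(φ−β) / (sin(α−δ)sin(α+β))})²].
With α = 80.0°, φ = 34.8°, δ = 15.0°, β = 22.0°: K_a = 0.4541.

0.454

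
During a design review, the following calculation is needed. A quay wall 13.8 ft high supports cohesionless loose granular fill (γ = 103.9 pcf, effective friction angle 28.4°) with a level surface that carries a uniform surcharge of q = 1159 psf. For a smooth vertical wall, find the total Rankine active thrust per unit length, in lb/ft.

9200 lb/ft

K_a = tan²(45° − φ/2) = 0.3554.
Soil triangle: ½ K_a γ H² = 0.5×0.3554×103.9×13.8² = 3516 lb/ft.
Surcharge rectangle: K_a q H = 0.3554×1159×13.8 = 5684 lb/ft.
Total = 3516 + 5684 = 9199 lb/ft.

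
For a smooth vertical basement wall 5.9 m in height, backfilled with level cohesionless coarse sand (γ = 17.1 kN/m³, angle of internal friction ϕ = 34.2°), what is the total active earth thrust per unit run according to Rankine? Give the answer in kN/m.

83.4 kN/m

K_a = tan²(45° − φ/2) = 0.2803.
P_a = ½ K_a γ H² = 0.5 × 0.2803 × 17.1 × 5.9² = 83.44 kN/m.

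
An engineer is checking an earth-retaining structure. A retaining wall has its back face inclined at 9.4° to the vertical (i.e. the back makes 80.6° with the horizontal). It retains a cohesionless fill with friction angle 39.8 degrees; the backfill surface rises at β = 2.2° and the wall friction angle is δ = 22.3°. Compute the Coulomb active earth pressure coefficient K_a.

K_a = sin²(α+φ) / [sin²α · sin(α−δ) · (1 + √{sin(φ+δ)sin(φ−β) / (sin(α−δ)sin(α+β))})²].
With α = 80.6°, φ = 39.8°, δ = 22.3°, β = 2.2°: K_a = 0.2775.

0.277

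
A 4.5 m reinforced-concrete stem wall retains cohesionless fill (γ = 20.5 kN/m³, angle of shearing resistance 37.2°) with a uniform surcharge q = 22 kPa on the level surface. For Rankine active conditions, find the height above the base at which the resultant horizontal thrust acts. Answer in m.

K_a = 0.2464.
Triangular part P₁ = ½K_aγH² = 51.15 at H/3 = 1.500 m; rectangular part P₂ = K_a q H = 24.40 at H/2 = 2.250 m.
ȳ = (P₁·1.500 + P₂·2.250)/(P₁+P₂) = 1.742 m.

1.74 m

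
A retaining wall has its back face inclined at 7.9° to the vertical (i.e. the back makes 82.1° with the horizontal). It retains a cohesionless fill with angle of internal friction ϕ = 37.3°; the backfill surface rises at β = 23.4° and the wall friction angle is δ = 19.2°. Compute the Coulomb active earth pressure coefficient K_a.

0.395

K_a = sin²(α+φ) / [sin²α · sin(α−δ) · (1 + √{sin(φ+δ)sin(φ−β) / (sin(α−δ)sin(α+β))})²].
With α = 82.1°, φ = 37.3°, δ = 19.2°, β = 23.4°: K_a = 0.3950.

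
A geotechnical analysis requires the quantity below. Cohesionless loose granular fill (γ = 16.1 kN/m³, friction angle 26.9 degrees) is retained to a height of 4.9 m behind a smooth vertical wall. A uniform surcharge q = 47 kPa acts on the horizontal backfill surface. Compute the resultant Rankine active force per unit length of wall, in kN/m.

K_a = tan²(45° − φ/2) = 0.3770.
Soil triangle: ½ K_a γ H² = 0.5×0.3770×16.1×4.9² = 72.87 kN/m.
Surcharge rectangle: K_a q H = 0.3770×47×4.9 = 86.82 kN/m.
Total = 72.87 + 86.82 = 159.7 kN/m.

160 kN/m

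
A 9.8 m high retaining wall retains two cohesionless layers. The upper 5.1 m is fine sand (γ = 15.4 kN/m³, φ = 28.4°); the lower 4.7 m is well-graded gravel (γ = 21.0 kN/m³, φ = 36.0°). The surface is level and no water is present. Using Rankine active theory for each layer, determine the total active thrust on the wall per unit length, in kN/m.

227 kN/m

K_a1 = tan²(45°−28.4°/2) = 0.3554; K_a2 = tan²(45°−36.0°/2) = 0.2596.
Layer 1: σ at base = K_a1 γ₁ h₁ = 27.91 kPa; P₁ = ½×27.91×5.1 = 71.17.
Layer 2: σ_v at top = γ₁h₁ = 78.54; σ_h top = K_a2×78.54 = 20.39; σ_h base = K_a2×(78.54+21.0×4.7) = 46.01.
P₂ = ½(20.39+46.01)×4.7 = 156.1. Total P_a = 71.17+156.1 = 227.2 kN/m.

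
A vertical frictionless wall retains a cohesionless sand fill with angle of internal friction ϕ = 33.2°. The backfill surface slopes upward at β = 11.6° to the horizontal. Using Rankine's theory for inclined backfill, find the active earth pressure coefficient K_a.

K_a = cos β · (cos β − √(cos²β − cos²φ)) / (cos β + √(cos²β − cos²φ)).
cos β = 0.9796, cos φ = 0.8368, √(cos²β − cos²φ) = 0.5093.
K_a = 0.9796 × (0.9796 − 0.5093)/(0.9796 + 0.5093) = 0.3094.

0.309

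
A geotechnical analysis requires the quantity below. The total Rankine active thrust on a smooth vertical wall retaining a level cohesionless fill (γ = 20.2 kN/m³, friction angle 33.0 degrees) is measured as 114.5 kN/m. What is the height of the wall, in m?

K_a = 0.2948. P_a = ½ K_a γ H² ⇒ H = √(2P_a/(K_a γ)).
H = √(2×114.5/(0.2948×20.2)) = 6.201 m.

6.20 m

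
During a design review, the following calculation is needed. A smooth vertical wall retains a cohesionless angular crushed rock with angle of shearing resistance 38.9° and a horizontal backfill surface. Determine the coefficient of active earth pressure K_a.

K_a = tan²(45° − φ/2) = tan²(25.55°) = 0.2285.

0.229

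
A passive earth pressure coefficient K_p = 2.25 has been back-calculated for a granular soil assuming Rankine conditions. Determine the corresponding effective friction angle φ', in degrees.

K_p = (1+sin φ)/(1−sin φ) ⇒ sin φ = (K_p − 1)/(K_p + 1) = 0.3846.
φ = arcsin(0.3846) = 22.62°.

22.6°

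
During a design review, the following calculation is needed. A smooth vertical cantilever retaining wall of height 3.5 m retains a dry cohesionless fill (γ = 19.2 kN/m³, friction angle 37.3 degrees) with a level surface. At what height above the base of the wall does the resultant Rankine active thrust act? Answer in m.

K_a = 0.2453.
The pressure distribution is triangular, so the resultant acts at H/3 above the base = 3.5/3 = 1.167 m.

1.17 m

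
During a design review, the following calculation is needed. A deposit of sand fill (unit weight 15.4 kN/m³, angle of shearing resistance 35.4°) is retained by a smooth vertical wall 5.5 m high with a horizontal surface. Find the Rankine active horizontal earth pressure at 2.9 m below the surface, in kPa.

K_a = (1 − sin φ)/(1 + sin φ) = 0.2664.
σ_h = K_a γ z = 0.2664 × 15.4 × 2.9 = 11.90 kPa.

11.9 kPa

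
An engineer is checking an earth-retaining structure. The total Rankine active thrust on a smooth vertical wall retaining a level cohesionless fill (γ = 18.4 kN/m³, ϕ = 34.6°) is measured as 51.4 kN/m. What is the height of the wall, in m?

K_a = 0.2756. P_a = ½ K_a γ H² ⇒ H = √(2P_a/(K_a γ)).
H = √(2×51.4/(0.2756×18.4)) = 4.502 m.

4.50 m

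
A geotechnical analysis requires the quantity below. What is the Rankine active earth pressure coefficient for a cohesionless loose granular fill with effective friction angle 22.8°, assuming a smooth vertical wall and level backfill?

K_a = tan²(45° − φ/2) = tan²(33.60°) = 0.4414.

0.441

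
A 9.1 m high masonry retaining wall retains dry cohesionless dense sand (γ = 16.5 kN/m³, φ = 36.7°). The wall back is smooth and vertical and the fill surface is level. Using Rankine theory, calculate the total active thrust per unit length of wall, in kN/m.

K_a = tan²(45° − φ/2) = 0.2519.
P_a = ½ K_a γ H² = 0.5 × 0.2519 × 16.5 × 9.1² = 172.1 kN/m.

172 kN/m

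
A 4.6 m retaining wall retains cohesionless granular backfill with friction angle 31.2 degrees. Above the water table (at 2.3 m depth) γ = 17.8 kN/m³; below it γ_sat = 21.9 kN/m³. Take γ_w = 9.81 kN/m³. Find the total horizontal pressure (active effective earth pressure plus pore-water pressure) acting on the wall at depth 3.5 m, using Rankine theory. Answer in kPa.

K_a = (1 − sin φ)/(1 + sin φ) = 0.3175.
γ' = 21.9 − 9.81 = 12.09 kN/m³.
Effective vertical stress at 3.5 m: σ'_v = 17.8×2.3 + 12.09×1.20 = 55.45 kPa.
σ'_h = K_a σ'_v = 0.3175 × 55.45 = 17.60 kPa; u = γ_w × 1.20 = 11.77 kPa.
Total σ_h = 17.60 + 11.77 = 29.38 kPa.

29.4 kPa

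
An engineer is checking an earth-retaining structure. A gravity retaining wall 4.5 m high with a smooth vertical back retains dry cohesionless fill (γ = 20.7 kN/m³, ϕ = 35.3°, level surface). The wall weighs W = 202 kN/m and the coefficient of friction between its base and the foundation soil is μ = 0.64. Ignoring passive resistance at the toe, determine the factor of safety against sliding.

K_a = tan²(45° − 35.3°/2) = 0.2675.
P_a = ½K_aγH² = 0.5×0.2675×20.7×4.5² = 56.07 kN/m, acting at H/3 = 1.500 m above the base.
FS_sliding = μW / P_a = 0.64×202 / 56.07 = 2.306.

2.31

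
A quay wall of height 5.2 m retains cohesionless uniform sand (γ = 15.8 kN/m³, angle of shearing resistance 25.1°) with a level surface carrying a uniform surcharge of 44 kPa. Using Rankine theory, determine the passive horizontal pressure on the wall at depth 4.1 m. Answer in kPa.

K_p = (1 + sin φ)/(1 − sin φ) = 2.473.
σ_v = γz + q = 15.8 × 4.1 + 44 = 108.8 kPa.
σ_h = K_p σ_v = 2.473 × 108.8 = 269.1 kPa.

269 kPa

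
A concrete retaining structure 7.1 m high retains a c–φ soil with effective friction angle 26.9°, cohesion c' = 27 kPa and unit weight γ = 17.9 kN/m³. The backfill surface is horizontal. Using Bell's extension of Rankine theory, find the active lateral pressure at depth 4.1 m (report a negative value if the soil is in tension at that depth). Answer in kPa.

K_a = (1 − sin φ)/(1 + sin φ) = 0.3770.
σ_a = K_a γ z − 2c√K_a = 0.3770×17.9×4.1 − 2×27×0.6140 = -5.488 kPa.

-5.49 kPa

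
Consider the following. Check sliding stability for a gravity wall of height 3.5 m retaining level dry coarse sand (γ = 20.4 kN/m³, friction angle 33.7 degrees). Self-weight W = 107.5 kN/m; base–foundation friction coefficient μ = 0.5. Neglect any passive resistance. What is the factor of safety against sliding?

1.50

K_a = tan²(45° − 33.7°/2) = 0.2863.
P_a = ½K_aγH² = 0.5×0.2863×20.4×3.5² = 35.77 kN/m, acting at H/3 = 1.167 m above the base.
FS_sliding = μW / P_a = 0.5×107.5 / 35.77 = 1.503.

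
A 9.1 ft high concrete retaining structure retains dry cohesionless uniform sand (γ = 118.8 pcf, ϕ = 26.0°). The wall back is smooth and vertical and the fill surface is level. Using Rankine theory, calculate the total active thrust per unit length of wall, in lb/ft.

1920 lb/ft

K_a = tan²(45° − φ/2) = 0.3905.
P_a = ½ K_a γ H² = 0.5 × 0.3905 × 118.8 × 9.1² = 1921 lb/ft.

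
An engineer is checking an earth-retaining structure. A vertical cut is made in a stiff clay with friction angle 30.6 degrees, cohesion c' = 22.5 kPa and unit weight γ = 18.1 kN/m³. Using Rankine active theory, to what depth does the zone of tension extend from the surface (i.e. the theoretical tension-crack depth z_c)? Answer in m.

4.36 m

K_a = tan²(45° − 30.6°/2) = 0.3253; √K_a = 0.5704.
The active pressure is zero where K_a γ z = 2c√K_a, so z_c = 2c/(γ√K_a) = 2×22.5/(18.1×0.5704) = 4.359 m.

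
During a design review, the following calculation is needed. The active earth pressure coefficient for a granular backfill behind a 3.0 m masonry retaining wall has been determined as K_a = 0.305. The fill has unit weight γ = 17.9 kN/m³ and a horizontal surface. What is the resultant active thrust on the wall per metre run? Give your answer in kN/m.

P = ½ K_a γ H² = 0.5 × 0.305 × 17.9 × 3.0² = 24.57 kN/m.

24.6 kN/m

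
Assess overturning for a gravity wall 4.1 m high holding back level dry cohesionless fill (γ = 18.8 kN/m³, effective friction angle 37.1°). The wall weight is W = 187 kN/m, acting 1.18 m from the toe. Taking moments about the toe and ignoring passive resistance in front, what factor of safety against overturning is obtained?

K_a = tan²(45° − 37.1°/2) = 0.2475.
P_a = ½K_aγH² = 0.5×0.2475×18.8×4.1² = 39.11 kN/m, acting at H/3 = 1.367 m above the base.
Overturning moment M_o = P_a × H/3 = 39.11 × 1.367 = 53.45.
Resisting moment M_r = W × 1.18 = 187 × 1.18 = 220.7.
FS_overturning = M_r/M_o = 220.7/53.45 = 4.129.

4.13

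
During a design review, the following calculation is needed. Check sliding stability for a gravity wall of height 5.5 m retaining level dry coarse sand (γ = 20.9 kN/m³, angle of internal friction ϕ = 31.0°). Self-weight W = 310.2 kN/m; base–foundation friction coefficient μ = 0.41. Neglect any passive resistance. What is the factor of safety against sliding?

K_a = tan²(45° − 31.0°/2) = 0.3201.
P_a = ½K_aγH² = 0.5×0.3201×20.9×5.5² = 101.2 kN/m, acting at H/3 = 1.833 m above the base.
FS_sliding = μW / P_a = 0.41×310.2 / 101.2 = 1.257.

1.26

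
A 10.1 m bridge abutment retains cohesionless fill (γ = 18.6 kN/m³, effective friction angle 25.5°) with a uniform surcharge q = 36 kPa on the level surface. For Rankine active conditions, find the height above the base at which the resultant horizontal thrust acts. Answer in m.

3.83 m

K_a = 0.3981.
Triangular part P₁ = ½K_aγH² = 377.7 at H/3 = 3.367 m; rectangular part P₂ = K_a q H = 144.7 at H/2 = 5.050 m.
ȳ = (P₁·3.367 + P₂·5.050)/(P₁+P₂) = 3.833 m.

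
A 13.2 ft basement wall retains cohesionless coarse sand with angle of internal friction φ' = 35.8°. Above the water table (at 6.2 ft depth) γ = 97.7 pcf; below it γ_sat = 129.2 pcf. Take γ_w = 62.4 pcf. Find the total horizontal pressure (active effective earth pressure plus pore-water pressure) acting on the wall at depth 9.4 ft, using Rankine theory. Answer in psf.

414 psf

K_a = (1 − sin φ)/(1 + sin φ) = 0.2619.
γ' = 129.2 − 62.4 = 66.80 pcf.
Effective vertical stress at 9.4 ft: σ'_v = 97.7×6.2 + 66.80×3.20 = 819.5 psf.
σ'_h = K_a σ'_v = 0.2619 × 819.5 = 214.6 psf; u = γ_w × 3.20 = 199.7 psf.
Total σ_h = 214.6 + 199.7 = 414.3 psf.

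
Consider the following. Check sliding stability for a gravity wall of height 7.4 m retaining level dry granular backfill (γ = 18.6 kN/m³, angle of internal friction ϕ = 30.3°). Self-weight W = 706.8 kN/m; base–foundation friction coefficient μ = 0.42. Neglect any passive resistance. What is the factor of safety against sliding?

1.77

K_a = tan²(45° − 30.3°/2) = 0.3293.
P_a = ½K_aγH² = 0.5×0.3293×18.6×7.4² = 167.7 kN/m, acting at H/3 = 2.467 m above the base.
FS_sliding = μW / P_a = 0.42×706.8 / 167.7 = 1.770.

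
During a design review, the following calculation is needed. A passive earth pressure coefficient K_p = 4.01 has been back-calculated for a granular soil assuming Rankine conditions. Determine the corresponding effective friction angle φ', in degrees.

36.9°

K_p = (1+sin φ)/(1−sin φ) ⇒ sin φ = (K_p − 1)/(K_p + 1) = 0.6008.
φ = arcsin(0.6008) = 36.93°.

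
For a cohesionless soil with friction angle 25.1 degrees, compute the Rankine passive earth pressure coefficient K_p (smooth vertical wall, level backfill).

2.47

K_p = (1 + sin φ)/(1 − sin φ) = tan²(45° + 25.1°/2) = 2.473.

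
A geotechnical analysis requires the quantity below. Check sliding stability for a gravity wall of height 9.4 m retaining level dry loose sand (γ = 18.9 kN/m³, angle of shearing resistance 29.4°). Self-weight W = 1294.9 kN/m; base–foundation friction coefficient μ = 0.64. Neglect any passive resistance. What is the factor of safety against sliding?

K_a = tan²(45° − 29.4°/2) = 0.3415.
P_a = ½K_aγH² = 0.5×0.3415×18.9×9.4² = 285.1 kN/m, acting at H/3 = 3.133 m above the base.
FS_sliding = μW / P_a = 0.64×1294.9 / 285.1 = 2.907.

2.91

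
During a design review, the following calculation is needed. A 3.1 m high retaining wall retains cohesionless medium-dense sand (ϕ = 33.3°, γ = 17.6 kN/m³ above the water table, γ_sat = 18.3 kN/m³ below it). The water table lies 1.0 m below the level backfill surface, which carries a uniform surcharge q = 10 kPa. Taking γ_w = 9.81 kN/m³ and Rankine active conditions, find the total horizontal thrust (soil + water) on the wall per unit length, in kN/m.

K_a = tan²(45° − φ/2) = 0.2911.
γ' = 18.3 − 9.81 = 8.490 kN/m³. h₂ = H − d_w = 2.1 m.
σ'_h: at surface K_a·q = 2.911; at WT K_a(q+γd_w) = 8.035; at base K_a(q+γd_w+γ'h₂) = 13.23 kPa.
P₁ = ½(2.911+8.035)×1.0 = 5.473; P₂ = ½(8.035+13.23)×2.1 = 22.32; P_w = ½γ_w h₂² = 21.63.
Total = 5.473+22.32+21.63 = 49.43 kN/m.

49.4 kN/m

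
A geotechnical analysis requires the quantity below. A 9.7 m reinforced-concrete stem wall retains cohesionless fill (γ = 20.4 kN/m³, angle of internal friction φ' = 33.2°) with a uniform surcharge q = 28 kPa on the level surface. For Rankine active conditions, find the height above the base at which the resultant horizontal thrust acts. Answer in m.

3.59 m

K_a = 0.2924.
Triangular part P₁ = ½K_aγH² = 280.6 at H/3 = 3.233 m; rectangular part P₂ = K_a q H = 79.40 at H/2 = 4.850 m.
ȳ = (P₁·3.233 + P₂·4.850)/(P₁+P₂) = 3.590 m.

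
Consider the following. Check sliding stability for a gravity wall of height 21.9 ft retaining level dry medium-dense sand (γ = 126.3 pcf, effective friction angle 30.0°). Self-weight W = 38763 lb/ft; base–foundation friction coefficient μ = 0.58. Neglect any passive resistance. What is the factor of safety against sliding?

K_a = tan²(45° − 30.0°/2) = 0.3333.
P_a = ½K_aγH² = 0.5×0.3333×126.3×21.9² = 10100 lb/ft, acting at H/3 = 7.300 ft above the base.
FS_sliding = μW / P_a = 0.58×38763 / 10100 = 2.227.

2.23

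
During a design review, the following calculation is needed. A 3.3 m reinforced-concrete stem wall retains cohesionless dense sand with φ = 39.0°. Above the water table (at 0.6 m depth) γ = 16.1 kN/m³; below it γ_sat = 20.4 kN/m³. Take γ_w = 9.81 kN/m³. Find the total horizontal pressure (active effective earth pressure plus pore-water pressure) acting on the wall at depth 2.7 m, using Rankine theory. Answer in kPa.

K_a = (1 − sin φ)/(1 + sin φ) = 0.2275.
γ' = 20.4 − 9.81 = 10.59 kN/m³.
Effective vertical stress at 2.7 m: σ'_v = 16.1×0.6 + 10.59×2.10 = 31.90 kPa.
σ'_h = K_a σ'_v = 0.2275 × 31.90 = 7.257 kPa; u = γ_w × 2.10 = 20.60 kPa.
Total σ_h = 7.257 + 20.60 = 27.86 kPa.

27.9 kPa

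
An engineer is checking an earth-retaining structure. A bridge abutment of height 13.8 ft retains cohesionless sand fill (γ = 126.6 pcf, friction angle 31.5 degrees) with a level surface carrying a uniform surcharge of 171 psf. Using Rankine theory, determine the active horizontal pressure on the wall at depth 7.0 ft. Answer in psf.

K_a = (1 − sin φ)/(1 + sin φ) = 0.3136.
σ_v = γz + q = 126.6 × 7.0 + 171 = 1057 psf.
σ_h = K_a σ_v = 0.3136 × 1057 = 331.6 psf.

332 psf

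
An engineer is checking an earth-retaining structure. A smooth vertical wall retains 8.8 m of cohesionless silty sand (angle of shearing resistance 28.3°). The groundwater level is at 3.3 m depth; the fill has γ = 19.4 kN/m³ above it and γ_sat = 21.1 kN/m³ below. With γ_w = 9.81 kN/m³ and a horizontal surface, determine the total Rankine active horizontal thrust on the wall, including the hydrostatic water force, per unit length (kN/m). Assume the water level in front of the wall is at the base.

373 kN/m

K_a = tan²(45° − φ/2) = 0.3568.
γ' = 21.1 − 9.81 = 11.29 kN/m³. Depth below WT = 5.5 m.
σ'_h at WT = K_a γ d_w = 22.84 kPa; at base = 22.84 + K_a γ' × 5.5 = 44.99 kPa.
P₁ (0–3.3 m) = ½×22.84×3.3 = 37.69. P₂ (3.3–8.8 m) = ½(22.84+44.99)×5.5 = 186.5.
P_w = ½ γ_w h₂² = 0.5×9.81×5.5² = 148.4. Total = 37.69+186.5+148.4 = 372.6 kN/m.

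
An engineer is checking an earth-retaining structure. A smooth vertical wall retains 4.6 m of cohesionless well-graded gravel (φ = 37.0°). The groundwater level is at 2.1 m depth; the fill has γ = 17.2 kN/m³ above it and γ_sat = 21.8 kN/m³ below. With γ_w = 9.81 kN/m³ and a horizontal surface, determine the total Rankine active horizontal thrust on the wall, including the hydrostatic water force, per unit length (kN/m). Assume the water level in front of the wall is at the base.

71.8 kN/m

K_a = tan²(45° − φ/2) = 0.2486.
γ' = 21.8 − 9.81 = 11.99 kN/m³. Depth below WT = 2.5 m.
σ'_h at WT = K_a γ d_w = 8.979 kPa; at base = 8.979 + K_a γ' × 2.5 = 16.43 kPa.
P₁ (0–2.1 m) = ½×8.979×2.1 = 9.428. P₂ (2.1–4.6 m) = ½(8.979+16.43)×2.5 = 31.76.
P_w = ½ γ_w h₂² = 0.5×9.81×2.5² = 30.66. Total = 9.428+31.76+30.66 = 71.85 kN/m.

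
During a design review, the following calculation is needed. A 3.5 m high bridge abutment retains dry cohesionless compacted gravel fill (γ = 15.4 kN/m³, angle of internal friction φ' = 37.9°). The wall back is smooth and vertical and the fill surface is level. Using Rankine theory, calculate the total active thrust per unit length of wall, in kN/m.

K_a = tan²(45° − φ/2) = 0.2389.
P_a = ½ K_a γ H² = 0.5 × 0.2389 × 15.4 × 3.5² = 22.54 kN/m.

22.5 kN/m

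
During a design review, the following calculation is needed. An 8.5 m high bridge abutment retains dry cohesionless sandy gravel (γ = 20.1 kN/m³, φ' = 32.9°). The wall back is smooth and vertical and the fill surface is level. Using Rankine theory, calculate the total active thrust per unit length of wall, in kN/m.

K_a = tan²(45° − φ/2) = 0.2960.
P_a = ½ K_a γ H² = 0.5 × 0.2960 × 20.1 × 8.5² = 215.0 kN/m.

215 kN/m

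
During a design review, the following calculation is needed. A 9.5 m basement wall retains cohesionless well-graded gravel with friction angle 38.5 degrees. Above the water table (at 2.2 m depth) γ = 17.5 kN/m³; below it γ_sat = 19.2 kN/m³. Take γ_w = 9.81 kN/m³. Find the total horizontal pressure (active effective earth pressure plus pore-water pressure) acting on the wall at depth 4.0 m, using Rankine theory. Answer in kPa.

30.5 kPa

K_a = (1 − sin φ)/(1 + sin φ) = 0.2327.
γ' = 19.2 − 9.81 = 9.390 kN/m³.
Effective vertical stress at 4.0 m: σ'_v = 17.5×2.2 + 9.390×1.80 = 55.40 kPa.
σ'_h = K_a σ'_v = 0.2327 × 55.40 = 12.89 kPa; u = γ_w × 1.80 = 17.66 kPa.
Total σ_h = 12.89 + 17.66 = 30.55 kPa.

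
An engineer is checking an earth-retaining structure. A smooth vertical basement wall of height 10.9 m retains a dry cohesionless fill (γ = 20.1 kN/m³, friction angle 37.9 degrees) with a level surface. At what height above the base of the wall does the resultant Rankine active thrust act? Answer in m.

3.63 m

K_a = 0.2389.
The pressure distribution is triangular, so the resultant acts at H/3 above the base = 10.9/3 = 3.633 m.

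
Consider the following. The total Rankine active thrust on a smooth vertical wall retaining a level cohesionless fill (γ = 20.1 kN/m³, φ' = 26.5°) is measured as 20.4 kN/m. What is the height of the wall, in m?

K_a = 0.3829. P_a = ½ K_a γ H² ⇒ H = √(2P_a/(K_a γ)).
H = √(2×20.4/(0.3829×20.1)) = 2.302 m.

2.30 m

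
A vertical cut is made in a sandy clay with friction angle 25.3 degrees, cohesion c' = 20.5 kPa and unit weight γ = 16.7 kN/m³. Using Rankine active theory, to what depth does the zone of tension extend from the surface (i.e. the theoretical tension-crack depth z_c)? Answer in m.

K_a = tan²(45° − 25.3°/2) = 0.4012; √K_a = 0.6334.
The active pressure is zero where K_a γ z = 2c√K_a, so z_c = 2c/(γ√K_a) = 2×20.5/(16.7×0.6334) = 3.876 m.

3.88 m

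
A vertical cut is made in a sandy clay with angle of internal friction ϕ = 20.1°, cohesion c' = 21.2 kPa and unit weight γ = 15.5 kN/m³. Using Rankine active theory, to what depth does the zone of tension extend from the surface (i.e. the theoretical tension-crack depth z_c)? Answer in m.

K_a = tan²(45° − 20.1°/2) = 0.4885; √K_a = 0.6989.
The active pressure is zero where K_a γ z = 2c√K_a, so z_c = 2c/(γ√K_a) = 2×21.2/(15.5×0.6989) = 3.914 m.

3.91 m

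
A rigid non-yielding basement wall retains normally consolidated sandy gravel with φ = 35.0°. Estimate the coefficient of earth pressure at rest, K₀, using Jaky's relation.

0.426

K₀ = 1 − sin φ' = 1 − sin 35.0° = 0.4264.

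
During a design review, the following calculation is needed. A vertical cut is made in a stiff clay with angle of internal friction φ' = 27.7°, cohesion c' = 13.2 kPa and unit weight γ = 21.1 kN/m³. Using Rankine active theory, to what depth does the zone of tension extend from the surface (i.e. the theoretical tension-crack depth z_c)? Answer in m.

2.07 m

K_a = tan²(45° − 27.7°/2) = 0.3653; √K_a = 0.6044.
The active pressure is zero where K_a γ z = 2c√K_a, so z_c = 2c/(γ√K_a) = 2×13.2/(21.1×0.6044) = 2.070 m.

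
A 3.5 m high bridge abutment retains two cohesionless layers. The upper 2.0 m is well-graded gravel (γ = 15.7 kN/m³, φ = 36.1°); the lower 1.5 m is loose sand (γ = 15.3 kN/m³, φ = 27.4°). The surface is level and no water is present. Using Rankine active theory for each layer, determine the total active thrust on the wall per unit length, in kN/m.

31.9 kN/m

K_a1 = tan²(45°−36.1°/2) = 0.2585; K_a2 = tan²(45°−27.4°/2) = 0.3697.
Layer 1: σ at base = K_a1 γ₁ h₁ = 8.117 kPa; P₁ = ½×8.117×2.0 = 8.117.
Layer 2: σ_v at top = γ₁h₁ = 31.40; σ_h top = K_a2×31.40 = 11.61; σ_h base = K_a2×(31.40+15.3×1.5) = 20.09.
P₂ = ½(11.61+20.09)×1.5 = 23.77. Total P_a = 8.117+23.77 = 31.89 kN/m.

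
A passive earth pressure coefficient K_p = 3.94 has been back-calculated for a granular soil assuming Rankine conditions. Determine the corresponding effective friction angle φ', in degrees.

K_p = (1+sin φ)/(1−sin φ) ⇒ sin φ = (K_p − 1)/(K_p + 1) = 0.5951.
φ = arcsin(0.5951) = 36.52°.

36.5°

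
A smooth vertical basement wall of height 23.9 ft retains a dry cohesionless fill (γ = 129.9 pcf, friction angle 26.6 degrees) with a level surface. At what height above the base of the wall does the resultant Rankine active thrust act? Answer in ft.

7.97 ft

K_a = 0.3814.
The pressure distribution is triangular, so the resultant acts at H/3 above the base = 23.9/3 = 7.967 ft.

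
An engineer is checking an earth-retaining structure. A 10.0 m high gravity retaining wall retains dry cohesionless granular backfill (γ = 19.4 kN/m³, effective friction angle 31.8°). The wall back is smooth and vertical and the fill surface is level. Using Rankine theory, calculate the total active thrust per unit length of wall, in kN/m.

K_a = tan²(45° − φ/2) = 0.3098.
P_a = ½ K_a γ H² = 0.5 × 0.3098 × 19.4 × 10.0² = 300.5 kN/m.

301 kN/m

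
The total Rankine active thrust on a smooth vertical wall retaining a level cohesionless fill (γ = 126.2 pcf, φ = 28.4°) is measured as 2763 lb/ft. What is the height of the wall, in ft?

K_a = 0.3554. P_a = ½ K_a γ H² ⇒ H = √(2P_a/(K_a γ)).
H = √(2×2763/(0.3554×126.2)) = 11.10 ft.

11.1 ft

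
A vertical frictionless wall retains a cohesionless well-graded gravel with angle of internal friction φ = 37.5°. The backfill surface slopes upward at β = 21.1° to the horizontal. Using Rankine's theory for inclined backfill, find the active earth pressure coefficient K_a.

0.290

K_a = cos β · (cos β − √(cos²β − cos²φ)) / (cos β + √(cos²β − cos²φ)).
cos β = 0.9330, cos φ = 0.7934, √(cos²β − cos²φ) = 0.4909.
K_a = 0.9330 × (0.9330 − 0.4909)/(0.9330 + 0.4909) = 0.2896.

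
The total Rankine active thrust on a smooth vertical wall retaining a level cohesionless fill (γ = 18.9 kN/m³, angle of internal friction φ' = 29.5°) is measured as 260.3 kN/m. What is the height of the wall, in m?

K_a = 0.3401. P_a = ½ K_a γ H² ⇒ H = √(2P_a/(K_a γ)).
H = √(2×260.3/(0.3401×18.9)) = 8.999 m.

9.00 m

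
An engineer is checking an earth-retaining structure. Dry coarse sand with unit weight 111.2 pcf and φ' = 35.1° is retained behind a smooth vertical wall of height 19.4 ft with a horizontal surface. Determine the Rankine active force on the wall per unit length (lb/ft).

5650 lb/ft

K_a = tan²(45° − φ/2) = 0.2698.
P_a = ½ K_a γ H² = 0.5 × 0.2698 × 111.2 × 19.4² = 5647 lb/ft.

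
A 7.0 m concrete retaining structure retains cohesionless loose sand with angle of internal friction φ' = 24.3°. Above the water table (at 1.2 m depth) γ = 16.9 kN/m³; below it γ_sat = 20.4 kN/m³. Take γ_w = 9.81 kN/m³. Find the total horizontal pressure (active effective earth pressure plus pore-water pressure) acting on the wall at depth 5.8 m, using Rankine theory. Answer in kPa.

K_a = (1 − sin φ)/(1 + sin φ) = 0.4169.
γ' = 20.4 − 9.81 = 10.59 kN/m³.
Effective vertical stress at 5.8 m: σ'_v = 16.9×1.2 + 10.59×4.60 = 68.99 kPa.
σ'_h = K_a σ'_v = 0.4169 × 68.99 = 28.76 kPa; u = γ_w × 4.60 = 45.13 kPa.
Total σ_h = 28.76 + 45.13 = 73.89 kPa.

73.9 kPa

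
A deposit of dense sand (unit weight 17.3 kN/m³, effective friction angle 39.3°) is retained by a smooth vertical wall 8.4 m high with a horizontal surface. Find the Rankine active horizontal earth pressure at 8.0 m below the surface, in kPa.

31.1 kPa

K_a = (1 − sin φ)/(1 + sin φ) = 0.2245.
σ_h = K_a γ z = 0.2245 × 17.3 × 8.0 = 31.06 kPa.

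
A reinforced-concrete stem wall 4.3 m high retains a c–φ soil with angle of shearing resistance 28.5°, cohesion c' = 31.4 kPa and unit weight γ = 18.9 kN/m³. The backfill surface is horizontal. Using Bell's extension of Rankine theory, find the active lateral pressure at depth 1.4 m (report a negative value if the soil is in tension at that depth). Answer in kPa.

-28.0 kPa

K_a = (1 − sin φ)/(1 + sin φ) = 0.3540.
σ_a = K_a γ z − 2c√K_a = 0.3540×18.9×1.4 − 2×31.4×0.5949 = -28.00 kPa.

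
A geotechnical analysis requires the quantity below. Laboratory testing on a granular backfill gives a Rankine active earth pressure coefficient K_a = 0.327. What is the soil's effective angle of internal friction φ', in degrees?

30.5°

K_a = tan²(45° − φ/2) ⇒ 45° − φ/2 = arctan(√0.327) = 29.76°.
φ = 2(45° − 29.76°) = 30.47°.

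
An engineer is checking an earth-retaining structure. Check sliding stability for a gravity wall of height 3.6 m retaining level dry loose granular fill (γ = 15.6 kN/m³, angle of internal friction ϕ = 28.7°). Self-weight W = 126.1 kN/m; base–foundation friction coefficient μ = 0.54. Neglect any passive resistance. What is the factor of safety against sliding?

K_a = tan²(45° − 28.7°/2) = 0.3511.
P_a = ½K_aγH² = 0.5×0.3511×15.6×3.6² = 35.50 kN/m, acting at H/3 = 1.200 m above the base.
FS_sliding = μW / P_a = 0.54×126.1 / 35.50 = 1.918.

1.92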